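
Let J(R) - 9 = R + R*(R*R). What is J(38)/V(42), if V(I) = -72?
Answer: -54919/72 ≈ -762.76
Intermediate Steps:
J(R) = 9 + R + R**3 (J(R) = 9 + (R + R*(R*R)) = 9 + (R + R*R**2) = 9 + (R + R**3) = 9 + R + R**3)
J(38)/V(42) = (9 + 38 + 38**3)/(-72) = (9 + 38 + 54872)*(-1/72) = 54919*(-1/72) = -54919/72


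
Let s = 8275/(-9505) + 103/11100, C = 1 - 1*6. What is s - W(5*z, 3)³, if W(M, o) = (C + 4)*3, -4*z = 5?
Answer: 551555003/21101100 ≈ 26.139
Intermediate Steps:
z = -5/4 (z = -¼*5 = -5/4 ≈ -1.2500)
C = -5 (C = 1 - 6 = -5)
W(M, o) = -3 (W(M, o) = (-5 + 4)*3 = -1*3 = -3)
s = -18174697/21101100 (s = 8275*(-1/9505) + 103*(1/11100) = -1655/1901 + 103/11100 = -18174697/21101100 ≈ -0.86131)
s - W(5*z, 3)³ = -18174697/21101100 - 1*(-3)³ = -18174697/21101100 - 1*(-27) = -18174697/21101100 + 27 = 551555003/21101100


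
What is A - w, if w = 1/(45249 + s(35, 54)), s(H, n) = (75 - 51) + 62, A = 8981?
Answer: 407153634/45335 ≈ 8981.0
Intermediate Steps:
s(H, n) = 86 (s(H, n) = 24 + 62 = 86)
w = 1/45335 (w = 1/(45249 + 86) = 1/45335 ≈ 2.2058e-5)
A - w = 8981 - 1*1/45335 = 8981 - 1/45335 = 407153634/45335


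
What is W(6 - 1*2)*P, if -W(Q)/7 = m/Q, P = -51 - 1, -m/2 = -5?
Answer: 910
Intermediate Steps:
m = 10 (m = -2*(-5) = 10)
P = -52
W(Q) = -70/Q
W(6 - 1*2)*P = -70/(6 - 1*2)*(-52) = -70/(6 - 2)*(-52) = -70/4*(-52) = -70*¼*(-52) = -35/2*(-52) = 910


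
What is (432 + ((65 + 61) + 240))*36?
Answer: 28728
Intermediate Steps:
(432 + ((65 + 61) + 240))*36 = (432 + (126 + 240))*36 = (432 + 366)*36 = 798*36 = 28728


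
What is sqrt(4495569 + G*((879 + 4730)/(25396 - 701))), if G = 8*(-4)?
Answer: sqrt(2741586965600065)/24695 ≈ 2120.3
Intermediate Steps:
G = -32
sqrt(4495569 + G*((879 + 4730)/(25396 - 701))) = sqrt(4495569 - 32*(879 + 4730)/(25396 - 701)) = sqrt(4495569 - 179488/24695) = sqrt(111017896967/24695) = sqrt(2741586965600065)/24695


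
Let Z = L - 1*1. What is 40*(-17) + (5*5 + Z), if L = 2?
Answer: -654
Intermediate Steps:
Z = 1 (Z = 2 - 1*1 = 2 - 1 = 1)
40*(-17) + (5*5 + Z) = 40*(-17) + (5*5 + 1) = -680 + (25 + 1) = -680 + 26 = -654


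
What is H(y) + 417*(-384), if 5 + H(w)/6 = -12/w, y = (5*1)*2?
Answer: -800826/5 ≈ -1.6017e+5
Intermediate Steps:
y = 10 (y = 5*2 = 10)
H(w) = -30 - 72/w (H(w) = -30 + 6*(-12/w) = -30 - 72/w)
H(y) + 417*(-384) = (-30 - 72/10) + 417*(-384) = (-30 - 72*⅒) - 160128 = (-30 - 36/5) - 160128 = -186/5 - 160128 = -800826/5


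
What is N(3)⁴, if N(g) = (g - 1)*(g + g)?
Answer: 20736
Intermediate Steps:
N(g) = 2*g*(-1 + g) (N(g) = (-1 + g)*(2*g) = 2*g*(-1 + g))
N(3)⁴ = (2*3*(-1 + 3))⁴ = (2*3*2)⁴ = 12⁴ = 20736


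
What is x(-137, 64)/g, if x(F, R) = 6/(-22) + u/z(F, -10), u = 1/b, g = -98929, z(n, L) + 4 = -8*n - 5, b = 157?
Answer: 511966/185714366321 ≈ 2.7567e-6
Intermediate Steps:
z(n, L) = -9 - 8*n (z(n, L) = -4 + (-8*n - 5) = -4 + (-5 - 8*n) = -9 - 8*n)
u = 1/157 ≈ 0.0063694
x(F, R) = -3/11 + 1/(157*(-9 - 8*F)) (x(F, R) = 6/(-22) + 1/(157*(-9 - 8*F)) = 6*(-1/22) + 1/(157*(-9 - 8*F)) = -3/11 + 1/(157*(-9 - 8*F)))
x(-137, 64)/g = (2*(-2125 - 1884*(-137))/(1727*(9 + 8*(-137))))/(-98929) = (2*(-2125 + 258108)/(1727*(9 - 1096)))*(-1/98929) = ((2/1727)*255983/(-1087))*(-1/98929) = ((2/1727)*(-1/1087)*255983)*(-1/98929) = -511966/1877249*(-1/98929) = 511966/185714366321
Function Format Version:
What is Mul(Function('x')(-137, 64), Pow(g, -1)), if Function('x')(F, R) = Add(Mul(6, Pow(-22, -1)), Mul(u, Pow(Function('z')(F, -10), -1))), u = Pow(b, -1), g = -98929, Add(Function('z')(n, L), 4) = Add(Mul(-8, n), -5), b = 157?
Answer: Rational(511966, 185714366321) ≈ 2.7567e-6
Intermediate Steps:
Function('z')(n, L) = Add(-9, Mul(-8, n)) (Function('z')(n, L) = Add(-4, Add(Mul(-8, n), -5)) = Add(-4, Add(-5, Mul(-8, n))) = Add(-9, Mul(-8, n)))
u = Rational(1, 157) (u = Pow(157, -1) = Rational(1, 157) ≈ 0.0063694)
Function('x')(F, R) = Add(Rational(-3, 11), Mul(Rational(1, 157), Pow(Add(-9, Mul(-8, F)), -1))) (Function('x')(F, R) = Add(Mul(6, Pow(-22, -1)), Mul(Rational(1, 157), Pow(Add(-9, Mul(-8, F)), -1))) = Add(Mul(6, Rational(-1, 22)), Mul(Rational(1, 157), Pow(Add(-9, Mul(-8, F)), -1))) = Add(Rational(-3, 11), Mul(Rational(1, 157), Pow(Add(-9, Mul(-8, F)), -1))))
Mul(Function('x')(-137, 64), Pow(g, -1)) = Mul(Mul(Rational(2, 1727), Pow(Add(9, Mul(8, -137)), -1), Add(-2125, Mul(-1884, -137))), Pow(-98929, -1)) = Mul(Mul(Rational(2, 1727), Pow(Add(9, -1096), -1), Add(-2125, 258108)), Rational(-1, 98929)) = Mul(Mul(Rational(2, 1727), Pow(-1087, -1), 255983), Rational(-1, 98929)) = Mul(Mul(Rational(2, 1727), Rational(-1, 1087), 255983), Rational(-1, 98929)) = Mul(Rational(-511966, 1877249), Rational(-1, 98929)) = Rational(511966, 185714366321)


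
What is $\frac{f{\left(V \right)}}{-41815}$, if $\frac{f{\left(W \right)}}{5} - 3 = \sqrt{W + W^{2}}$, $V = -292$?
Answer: $- \frac{3}{8363} - \frac{2 \sqrt{21243}}{8363} \approx -0.035215$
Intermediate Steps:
$f{\left(W \right)} = 15 + 5 \sqrt{W + W^{2}}$
$\frac{f{\left(V \right)}}{-41815} = \frac{15 + 5 \sqrt{- 292 \left(1 - 292\right)}}{-41815} = \left(15 + 5 \sqrt{\left(-292\right) \left(-291\right)}\right) \left(- \frac{1}{41815}\right) = \left(15 + 5 \sqrt{84972}\right) \left(- \frac{1}{41815}\right) = \left(15 + 5 \cdot 2 \sqrt{21243}\right) \left(- \frac{1}{41815}\right) = \left(15 + 10 \sqrt{21243}\right) \left(- \frac{1}{41815}\right) = - \frac{3}{8363} - \frac{2 \sqrt{21243}}{8363}$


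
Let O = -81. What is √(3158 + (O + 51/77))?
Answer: 34*√15785/77 ≈ 55.477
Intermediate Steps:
√(3158 + (O + 51/77)) = √(3158 + (-81 + 51/77)) = √(3158 - 6186/77) = √(236980/77) = 34*√15785/77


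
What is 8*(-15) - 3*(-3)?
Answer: -111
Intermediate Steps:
8*(-15) - 3*(-3) = -120 + 9 = -111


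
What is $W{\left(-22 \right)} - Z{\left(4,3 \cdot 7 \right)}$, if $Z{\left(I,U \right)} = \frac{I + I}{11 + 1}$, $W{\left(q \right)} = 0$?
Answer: $- \frac{2}{3} \approx -0.66667$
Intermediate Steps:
$Z{\left(I,U \right)} = \frac{I}{6}$ ($Z{\left(I,U \right)} = \frac{2 I}{12} = 2 I \frac{1}{12} = \frac{I}{6}$)
$W{\left(-22 \right)} - Z{\left(4,3 \cdot 7 \right)} = 0 - \frac{1}{6} \cdot 4 = 0 - \frac{2}{3} = - \frac{2}{3}$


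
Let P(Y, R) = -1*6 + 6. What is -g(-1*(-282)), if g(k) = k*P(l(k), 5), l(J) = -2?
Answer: 0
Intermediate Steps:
P(Y, R) = 0 (P(Y, R) = -6 + 6 = 0)
g(k) = 0 (g(k) = k*0 = 0)
-g(-1*(-282)) = -1*0 = 0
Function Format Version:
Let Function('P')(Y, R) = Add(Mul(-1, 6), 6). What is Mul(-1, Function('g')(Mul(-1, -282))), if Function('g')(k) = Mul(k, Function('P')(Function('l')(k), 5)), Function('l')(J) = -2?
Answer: 0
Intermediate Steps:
Function('P')(Y, R) = 0 (Function('P')(Y, R) = Add(-6, 6) = 0)
Function('g')(k) = 0 (Function('g')(k) = Mul(k, 0) = 0)
Mul(-1, Function('g')(Mul(-1, -282))) = Mul(-1, 0) = 0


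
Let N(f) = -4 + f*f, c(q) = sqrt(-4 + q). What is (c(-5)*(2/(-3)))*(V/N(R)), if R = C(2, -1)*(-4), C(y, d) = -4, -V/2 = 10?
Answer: 10*I/63 ≈ 0.15873*I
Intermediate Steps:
V = -20 (V = -2*10 = -20)
R = 16 (R = -4*(-4) = 16)
N(f) = -4 + f**2
(c(-5)*(2/(-3)))*(V/N(R)) = (sqrt(-4 - 5)*(2/(-3)))*(-20/(-4 + 16**2)) = (sqrt(-9)*(2*(-1/3)))*(-20/(-4 + 256)) = ((3*I)*(-2/3))*(-20/252) = (-2*I)*(-20*1/252) = -2*I*(-5/63) = 10*I/63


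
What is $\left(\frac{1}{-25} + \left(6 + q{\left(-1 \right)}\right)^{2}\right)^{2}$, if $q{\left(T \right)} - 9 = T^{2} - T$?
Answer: $\frac{52186176}{625} \approx 83498.0$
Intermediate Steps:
$q{\left(T \right)} = 9 + T^{2} - T$ ($q{\left(T \right)} = 9 + \left(T^{2} - T\right) = 9 + T^{2} - T$)
$\left(\frac{1}{-25} + \left(6 + q{\left(-1 \right)}\right)^{2}\right)^{2} = \left(\frac{1}{-25} + \left(6 + \left(9 + \left(-1\right)^{2} - -1\right)\right)^{2}\right)^{2} = \left(- \frac{1}{25} + \left(6 + \left(9 + 1 + 1\right)\right)^{2}\right)^{2} = \left(- \frac{1}{25} + \left(6 + 11\right)^{2}\right)^{2} = \left(- \frac{1}{25} + 17^{2}\right)^{2} = \left(- \frac{1}{25} + 289\right)^{2} = \left(\frac{7224}{25}\right)^{2} = \frac{52186176}{625}$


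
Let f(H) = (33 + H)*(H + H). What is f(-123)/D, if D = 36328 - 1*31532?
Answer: 5535/1199 ≈ 4.6163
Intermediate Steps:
D = 4796 (D = 36328 - 31532 = 4796)
f(H) = 2*H*(33 + H) (f(H) = (33 + H)*(2*H) = 2*H*(33 + H))
f(-123)/D = (2*(-123)*(33 - 123))/4796 = (2*(-123)*(-90))*(1/4796) = 22140*(1/4796) = 5535/1199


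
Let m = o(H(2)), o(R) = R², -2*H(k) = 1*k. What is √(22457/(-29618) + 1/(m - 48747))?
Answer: I*√98781860952748695/360939757 ≈ 0.87077*I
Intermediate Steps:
H(k) = -k/2
m = 1 (m = (-½*2)² = (-1)² = 1)
√(22457/(-29618) + 1/(m - 48747)) = √(22457/(-29618) + 1/(1 - 48747)) = √(22457*(-1/29618) + 1/(-48746)) = √(-22457/29618 - 1/48746) = √(-273679635/360939757) = I*√98781860952748695/360939757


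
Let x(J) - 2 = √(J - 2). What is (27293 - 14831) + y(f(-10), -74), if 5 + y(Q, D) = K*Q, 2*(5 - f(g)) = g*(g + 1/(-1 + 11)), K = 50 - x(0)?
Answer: 10321 + 89*I*√2/2 ≈ 10321.0 + 62.932*I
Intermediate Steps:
x(J) = 2 + √(-2 + J) (x(J) = 2 + √(J - 2) = 2 + √(-2 + J))
K = 48 - I*√2 (K = 50 - (2 + √(-2 + 0)) = 50 - (2 + √(-2)) = 50 - (2 + I*√2) = 50 + (-2 - I*√2) = 48 - I*√2 ≈ 48.0 - 1.4142*I)
f(g) = 5 - g*(⅒ + g)/2 (f(g) = 5 - g*(g + 1/(-1 + 11))/2 = 5 - g*(g + 1/10)/2 = 5 - g*(g + ⅒)/2 = 5 - g*(⅒ + g)/2)
y(Q, D) = -5 + Q*(48 - I*√2) (y(Q, D) = -5 + (48 - I*√2)*Q = -5 + Q*(48 - I*√2))
(27293 - 14831) + y(f(-10), -74) = (27293 - 14831) + (-5 + (5 - ½*(-10)² - 1/20*(-10))*(48 - I*√2)) = 12462 + (-5 + (5 - ½*100 + ½)*(48 - I*√2)) = 12462 + (-5 + (5 - 50 + ½)*(48 - I*√2)) = 12462 + (-5 - 89*(48 - I*√2)/2) = 12462 + (-5 + (-2136 + 89*I*√2/2)) = 12462 + (-2141 + 89*I*√2/2) = 10321 + 89*I*√2/2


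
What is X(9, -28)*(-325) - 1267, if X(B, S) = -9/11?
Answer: -11012/11 ≈ -1001.1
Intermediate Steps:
X(B, S) = -9/11 (X(B, S) = -9*1/11 = -9/11)
X(9, -28)*(-325) - 1267 = -9/11*(-325) - 1267 = 2925/11 - 1267 = -11012/11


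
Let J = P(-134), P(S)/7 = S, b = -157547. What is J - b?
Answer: 156609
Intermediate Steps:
P(S) = 7*S
J = -938 (J = 7*(-134) = -938)
J - b = -938 - 1*(-157547) = -938 + 157547 = 156609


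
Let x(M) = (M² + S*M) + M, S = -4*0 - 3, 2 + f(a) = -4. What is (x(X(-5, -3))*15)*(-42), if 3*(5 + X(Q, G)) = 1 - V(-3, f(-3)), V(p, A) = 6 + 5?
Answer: -54250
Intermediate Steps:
f(a) = -6 (f(a) = -2 - 4 = -6)
V(p, A) = 11
X(Q, G) = -25/3 (X(Q, G) = -5 + (1 - 1*11)/3 = -5 + (1 - 11)/3 = -5 + (⅓)*(-10) = -5 - 10/3 = -25/3)
S = -3 (S = 0 - 3 = -3)
x(M) = M² - 2*M (x(M) = (M² - 3*M) + M = M² - 2*M)
(x(X(-5, -3))*15)*(-42) = (-25*(-2 - 25/3)/3*15)*(-42) = (-25/3*(-31/3)*15)*(-42) = ((775/9)*15)*(-42) = (3875/3)*(-42) = -54250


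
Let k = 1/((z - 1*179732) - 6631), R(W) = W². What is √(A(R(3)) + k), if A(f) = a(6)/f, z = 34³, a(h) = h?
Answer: √129756773355/441177 ≈ 0.81649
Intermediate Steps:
z = 39304
A(f) = 6/f
k = -1/147059 (k = 1/((39304 - 1*179732) - 6631) = 1/((39304 - 179732) - 6631) = 1/(-140428 - 6631) = 1/(-147059) = -1/147059 ≈ -6.8000e-6)
√(A(R(3)) + k) = √(6/(3²) - 1/147059) = √(6/9 - 1/147059) = √(6*(⅑) - 1/147059) = √(⅔ - 1/147059) = √(294115/441177) = √129756773355/441177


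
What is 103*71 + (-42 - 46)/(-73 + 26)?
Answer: 343799/47 ≈ 7314.9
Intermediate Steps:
103*71 + (-42 - 46)/(-73 + 26) = 7313 - 88/(-47) = 7313 - 88*(-1/47) = 7313 + 88/47 = 343799/47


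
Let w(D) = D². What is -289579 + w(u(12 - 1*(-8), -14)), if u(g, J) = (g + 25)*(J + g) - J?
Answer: -208923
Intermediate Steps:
u(g, J) = -J + (25 + g)*(J + g) (u(g, J) = (25 + g)*(J + g) - J = -J + (25 + g)*(J + g))
-289579 + w(u(12 - 1*(-8), -14)) = -289579 + ((12 - 1*(-8))² + 24*(-14) + 25*(12 - 1*(-8)) - 14*(12 - 1*(-8)))² = -289579 + ((12 + 8)² - 336 + 25*(12 + 8) - 14*(12 + 8))² = -289579 + (20² - 336 + 25*20 - 14*20)² = -289579 + (400 - 336 + 500 - 280)² = -289579 + 284² = -289579 + 80656 = -208923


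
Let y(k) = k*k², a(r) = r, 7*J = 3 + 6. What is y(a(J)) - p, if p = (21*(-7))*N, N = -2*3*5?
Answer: -1511901/343 ≈ -4407.9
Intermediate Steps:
J = 9/7 (J = (3 + 6)/7 = (⅐)*9 = 9/7 ≈ 1.2857)
y(k) = k³
N = -30 (N = -6*5 = -30)
p = 4410 (p = (21*(-7))*(-30) = -147*(-30) = 4410)
y(a(J)) - p = (9/7)³ - 1*4410 = 729/343 - 4410 = -1511901/343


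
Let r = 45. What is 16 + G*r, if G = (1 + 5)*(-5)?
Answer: -1334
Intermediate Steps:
G = -30 (G = 6*(-5) = -30)
16 + G*r = 16 - 30*45 = 16 - 1350 = -1334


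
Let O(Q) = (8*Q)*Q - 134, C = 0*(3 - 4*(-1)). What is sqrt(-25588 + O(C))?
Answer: 3*I*sqrt(2858) ≈ 160.38*I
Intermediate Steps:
C = 0 (C = 0*(3 + 4) = 0*7 = 0)
O(Q) = -134 + 8*Q**2 (O(Q) = 8*Q**2 - 134 = -134 + 8*Q**2)
sqrt(-25588 + O(C)) = sqrt(-25588 + (-134 + 8*0**2)) = sqrt(-25588 + (-134 + 8*0)) = sqrt(-25588 + (-134 + 0)) = sqrt(-25588 - 134) = sqrt(-25722) = 3*I*sqrt(2858)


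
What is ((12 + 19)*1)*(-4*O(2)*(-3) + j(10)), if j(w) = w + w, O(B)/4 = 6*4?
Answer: 36332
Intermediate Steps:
O(B) = 96 (O(B) = 4*(6*4) = 4*24 = 96)
j(w) = 2*w
((12 + 19)*1)*(-4*O(2)*(-3) + j(10)) = ((12 + 19)*1)*(-4*96*(-3) + 2*10) = (31*1)*(-384*(-3) + 20) = 31*(1152 + 20) = 31*1172 = 36332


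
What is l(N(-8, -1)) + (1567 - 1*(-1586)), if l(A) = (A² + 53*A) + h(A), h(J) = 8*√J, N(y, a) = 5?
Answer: 3443 + 8*√5 ≈ 3460.9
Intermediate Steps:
l(A) = A² + 8*√A + 53*A (l(A) = (A² + 53*A) + 8*√A = A² + 8*√A + 53*A)
l(N(-8, -1)) + (1567 - 1*(-1586)) = (5² + 8*√5 + 53*5) + (1567 - 1*(-1586)) = (25 + 8*√5 + 265) + (1567 + 1586) = (290 + 8*√5) + 3153 = 3443 + 8*√5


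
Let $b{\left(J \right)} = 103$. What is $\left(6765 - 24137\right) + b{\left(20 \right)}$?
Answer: $-17269$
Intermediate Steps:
$\left(6765 - 24137\right) + b{\left(20 \right)} = \left(6765 - 24137\right) + 103 = -17372 + 103 = -17269$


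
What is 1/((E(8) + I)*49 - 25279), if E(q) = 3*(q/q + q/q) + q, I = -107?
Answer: -1/29836 ≈ -3.3517e-5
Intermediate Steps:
E(q) = 6 + q (E(q) = 3*(1 + 1) + q = 3*2 + q = 6 + q)
1/((E(8) + I)*49 - 25279) = 1/(((6 + 8) - 107)*49 - 25279) = 1/((14 - 107)*49 - 25279) = 1/(-93*49 - 25279) = 1/(-4557 - 25279) = 1/(-29836) = -1/29836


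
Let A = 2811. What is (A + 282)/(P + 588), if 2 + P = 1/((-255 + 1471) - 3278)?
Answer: 2125922/402777 ≈ 5.2782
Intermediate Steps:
P = -4125/2062 (P = -2 + 1/((-255 + 1471) - 3278) = -2 + 1/(1216 - 3278) = -2 + 1/(-2062) = -2 - 1/2062 = -4125/2062 ≈ -2.0005)
(A + 282)/(P + 588) = (2811 + 282)/(-4125/2062 + 588) = 3093/(1208331/2062) = 3093*(2062/1208331) = 2125922/402777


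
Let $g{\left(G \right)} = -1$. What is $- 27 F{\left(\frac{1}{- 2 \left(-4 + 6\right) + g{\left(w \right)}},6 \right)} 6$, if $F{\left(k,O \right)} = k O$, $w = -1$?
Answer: $\frac{972}{5} \approx 194.4$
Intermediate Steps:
$F{\left(k,O \right)} = O k$
$- 27 F{\left(\frac{1}{- 2 \left(-4 + 6\right) + g{\left(w \right)}},6 \right)} 6 = - 27 \frac{6}{- 2 \left(-4 + 6\right) - 1} \cdot 6 = - 27 \frac{6}{\left(-2\right) 2 - 1} \cdot 6 = - 27 \frac{6}{-4 - 1} \cdot 6 = - 27 \frac{6}{-5} \cdot 6 = - 27 \cdot 6 \left(- \frac{1}{5}\right) 6 = \left(-27\right) \left(- \frac{6}{5}\right) 6 = \frac{162}{5} \cdot 6 = \frac{972}{5}$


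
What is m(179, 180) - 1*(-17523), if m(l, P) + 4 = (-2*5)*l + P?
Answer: 15909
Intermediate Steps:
m(l, P) = -4 + P - 10*l (m(l, P) = -4 + ((-2*5)*l + P) = -4 + (-10*l + P) = -4 + (P - 10*l) = -4 + P - 10*l)
m(179, 180) - 1*(-17523) = (-4 + 180 - 10*179) - 1*(-17523) = (-4 + 180 - 1790) + 17523 = -1614 + 17523 = 15909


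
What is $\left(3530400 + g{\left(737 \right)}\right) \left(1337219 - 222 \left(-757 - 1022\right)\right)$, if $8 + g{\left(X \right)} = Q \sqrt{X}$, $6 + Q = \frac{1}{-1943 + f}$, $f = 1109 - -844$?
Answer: $6115193215544 - \frac{102197263 \sqrt{737}}{10} \approx 6.1149 \cdot 10^{12}$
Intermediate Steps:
$f = 1953$ ($f = 1109 + 844 = 1953$)
$Q = - \frac{59}{10}$ ($Q = -6 + \frac{1}{-1943 + 1953} = -6 + \frac{1}{10} = - \frac{59}{10} \approx -5.9$)
$g{\left(X \right)} = -8 - \frac{59 \sqrt{X}}{10}$
$\left(3530400 + g{\left(737 \right)}\right) \left(1337219 - 222 \left(-757 - 1022\right)\right) = \left(3530400 - \left(8 + \frac{59 \sqrt{737}}{10}\right)\right) \left(1337219 - 222 \left(-757 - 1022\right)\right) = \left(3530392 - \frac{59 \sqrt{737}}{10}\right) \left(1337219 - -394938\right) = \left(3530392 - \frac{59 \sqrt{737}}{10}\right) \left(1337219 + 394938\right) = \left(3530392 - \frac{59 \sqrt{737}}{10}\right) 1732157 = 6115193215544 - \frac{102197263 \sqrt{737}}{10}$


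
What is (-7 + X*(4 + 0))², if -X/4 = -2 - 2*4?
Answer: 23409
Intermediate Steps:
X = 40 (X = -4*(-2 - 2*4) = -4*(-2 - 8) = -4*(-10) = 40)
(-7 + X*(4 + 0))² = (-7 + 40*(4 + 0))² = (-7 + 40*4)² = (-7 + 160)² = 153² = 23409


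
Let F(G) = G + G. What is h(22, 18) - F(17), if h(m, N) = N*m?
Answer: 362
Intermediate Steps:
F(G) = 2*G
h(22, 18) - F(17) = 18*22 - 2*17 = 396 - 1*34 = 396 - 34 = 362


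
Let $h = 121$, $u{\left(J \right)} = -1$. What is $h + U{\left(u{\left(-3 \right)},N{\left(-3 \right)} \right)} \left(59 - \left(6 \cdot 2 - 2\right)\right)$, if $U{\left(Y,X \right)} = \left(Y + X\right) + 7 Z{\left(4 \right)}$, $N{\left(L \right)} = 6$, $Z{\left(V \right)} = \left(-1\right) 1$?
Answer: $23$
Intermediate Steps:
$Z{\left(V \right)} = -1$
$U{\left(Y,X \right)} = -7 + X + Y$ ($U{\left(Y,X \right)} = \left(Y + X\right) + 7 \left(-1\right) = \left(X + Y\right) - 7 = -7 + X + Y$)
$h + U{\left(u{\left(-3 \right)},N{\left(-3 \right)} \right)} \left(59 - \left(6 \cdot 2 - 2\right)\right) = 121 + \left(-7 + 6 - 1\right) \left(59 - \left(6 \cdot 2 - 2\right)\right) = 121 - 2 \left(59 - \left(12 - 2\right)\right) = 121 - 2 \left(59 - 10\right) = 121 - 98 = 23$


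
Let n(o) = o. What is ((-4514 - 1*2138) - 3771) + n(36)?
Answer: -10387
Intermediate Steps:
((-4514 - 1*2138) - 3771) + n(36) = ((-4514 - 1*2138) - 3771) + 36 = ((-4514 - 2138) - 3771) + 36 = (-6652 - 3771) + 36 = -10423 + 36 = -10387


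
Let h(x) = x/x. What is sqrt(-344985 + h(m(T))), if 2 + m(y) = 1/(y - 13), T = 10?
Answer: 2*I*sqrt(86246) ≈ 587.35*I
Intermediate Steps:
m(y) = -2 + 1/(-13 + y) (m(y) = -2 + 1/(y - 13) = -2 + 1/(-13 + y))
h(x) = 1
sqrt(-344985 + h(m(T))) = sqrt(-344985 + 1) = sqrt(-344984) = 2*I*sqrt(86246)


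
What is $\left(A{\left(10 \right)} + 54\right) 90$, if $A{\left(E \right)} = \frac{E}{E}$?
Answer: $4950$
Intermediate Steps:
$A{\left(E \right)} = 1$
$\left(A{\left(10 \right)} + 54\right) 90 = \left(1 + 54\right) 90 = 55 \cdot 90 = 4950$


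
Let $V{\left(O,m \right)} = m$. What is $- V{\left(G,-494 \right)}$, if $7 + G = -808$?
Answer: $494$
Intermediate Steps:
$G = -815$ ($G = -7 - 808 = -815$)
$- V{\left(G,-494 \right)} = \left(-1\right) \left(-494\right) = 494$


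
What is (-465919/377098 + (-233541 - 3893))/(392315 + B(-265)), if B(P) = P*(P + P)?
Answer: -89536352451/200904615970 ≈ -0.44567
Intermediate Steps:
B(P) = 2*P² (B(P) = P*(2*P) = 2*P²)
(-465919/377098 + (-233541 - 3893))/(392315 + B(-265)) = (-465919/377098 + (-233541 - 3893))/(392315 + 2*(-265)²) = (-465919*1/377098 - 237434)/(392315 + 2*70225) = (-465919/377098 - 237434)/(392315 + 140450) = -89536352451/377098/532765 = -89536352451/377098*1/532765 = -89536352451/200904615970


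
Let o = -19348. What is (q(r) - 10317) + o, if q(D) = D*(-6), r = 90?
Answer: -30205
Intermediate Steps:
q(D) = -6*D
(q(r) - 10317) + o = (-6*90 - 10317) - 19348 = (-540 - 10317) - 19348 = -10857 - 19348 = -30205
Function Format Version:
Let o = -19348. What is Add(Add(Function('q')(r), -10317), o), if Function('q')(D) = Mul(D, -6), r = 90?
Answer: -30205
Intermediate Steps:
Function('q')(D) = Mul(-6, D)
Add(Add(Function('q')(r), -10317), o) = Add(Add(Mul(-6, 90), -10317), -19348) = Add(Add(-540, -10317), -19348) = Add(-10857, -19348) = -30205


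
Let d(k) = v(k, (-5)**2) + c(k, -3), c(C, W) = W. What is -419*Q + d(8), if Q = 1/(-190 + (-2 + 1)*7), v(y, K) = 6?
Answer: 1010/197 ≈ 5.1269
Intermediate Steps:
Q = -1/197 (Q = 1/(-190 - 1*7) = 1/(-190 - 7) = 1/(-197) = -1/197 ≈ -0.0050761)
d(k) = 3 (d(k) = 6 - 3 = 3)
-419*Q + d(8) = -419*(-1/197) + 3 = 419/197 + 3 = 1010/197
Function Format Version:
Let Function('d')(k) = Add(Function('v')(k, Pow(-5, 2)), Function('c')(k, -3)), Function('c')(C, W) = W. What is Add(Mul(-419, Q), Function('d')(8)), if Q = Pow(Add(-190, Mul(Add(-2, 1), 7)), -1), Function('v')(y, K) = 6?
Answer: Rational(1010, 197) ≈ 5.1269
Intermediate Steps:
Q = Rational(-1, 197) (Q = Pow(Add(-190, Mul(-1, 7)), -1) = Pow(Add(-190, -7), -1) = Pow(-197, -1) = Rational(-1, 197) ≈ -0.0050761)
Function('d')(k) = 3 (Function('d')(k) = Add(6, -3) = 3)
Add(Mul(-419, Q), Function('d')(8)) = Add(Mul(-419, Rational(-1, 197)), 3) = Add(Rational(419, 197), 3) = Rational(1010, 197)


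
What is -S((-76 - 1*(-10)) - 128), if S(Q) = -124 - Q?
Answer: -70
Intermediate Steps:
-S((-76 - 1*(-10)) - 128) = -(-124 - ((-76 - 1*(-10)) - 128)) = -(-124 - ((-76 + 10) - 128)) = -(-124 - (-66 - 128)) = -(-124 - 1*(-194)) = -(-124 + 194) = -1*70 = -70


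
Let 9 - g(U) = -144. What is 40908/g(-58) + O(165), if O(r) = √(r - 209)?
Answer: 13636/51 + 2*I*√11 ≈ 267.37 + 6.6332*I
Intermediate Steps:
g(U) = 153 (g(U) = 9 - 1*(-144) = 9 + 144 = 153)
O(r) = √(-209 + r)
40908/g(-58) + O(165) = 40908/153 + √(-209 + 165) = 40908*(1/153) + √(-44) = 13636/51 + 2*I*√11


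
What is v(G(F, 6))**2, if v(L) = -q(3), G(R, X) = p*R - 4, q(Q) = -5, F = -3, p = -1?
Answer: 25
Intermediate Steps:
G(R, X) = -4 - R (G(R, X) = -R - 4 = -4 - R)
v(L) = 5 (v(L) = -1*(-5) = 5)
v(G(F, 6))**2 = 5**2 = 25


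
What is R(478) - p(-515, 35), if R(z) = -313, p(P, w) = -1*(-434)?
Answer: -747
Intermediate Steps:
p(P, w) = 434
R(478) - p(-515, 35) = -313 - 1*434 = -313 - 434 = -747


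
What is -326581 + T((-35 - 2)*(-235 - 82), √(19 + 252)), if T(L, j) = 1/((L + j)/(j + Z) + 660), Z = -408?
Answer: -21624270809436133/66214112010 + 12137*√271/66214112010 ≈ -3.2658e+5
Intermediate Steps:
T(L, j) = 1/(660 + (L + j)/(-408 + j)) (T(L, j) = 1/((L + j)/(j - 408) + 660) = 1/((L + j)/(-408 + j) + 660) = 1/(660 + (L + j)/(-408 + j)))
-326581 + T((-35 - 2)*(-235 - 82), √(19 + 252)) = -326581 + (-408 + √(19 + 252))/(-269280 + (-35 - 2)*(-235 - 82) + 661*√(19 + 252)) = -326581 + (-408 + √271)/(-269280 - 37*(-317) + 661*√271) = -326581 + (-408 + √271)/(-269280 + 11729 + 661*√271) = -326581 + (-408 + √271)/(-257551 + 661*√271)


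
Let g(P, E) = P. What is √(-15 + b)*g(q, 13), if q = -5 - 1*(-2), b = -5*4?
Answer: -3*I*√35 ≈ -17.748*I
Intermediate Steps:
b = -20
q = -3 (q = -5 + 2 = -3)
√(-15 + b)*g(q, 13) = √(-15 - 20)*(-3) = √(-35)*(-3) = (I*√35)*(-3) = -3*I*√35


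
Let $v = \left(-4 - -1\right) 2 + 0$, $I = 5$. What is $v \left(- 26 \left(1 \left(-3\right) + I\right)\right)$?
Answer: $312$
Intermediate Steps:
$v = -6$ ($v = \left(-4 + 1\right) 2 + 0 = \left(-3\right) 2 + 0 = -6 + 0 = -6$)
$v \left(- 26 \left(1 \left(-3\right) + I\right)\right) = - 6 \left(- 26 \left(1 \left(-3\right) + 5\right)\right) = - 6 \left(- 26 \left(-3 + 5\right)\right) = - 6 \left(\left(-26\right) 2\right) = \left(-6\right) \left(-52\right) = 312$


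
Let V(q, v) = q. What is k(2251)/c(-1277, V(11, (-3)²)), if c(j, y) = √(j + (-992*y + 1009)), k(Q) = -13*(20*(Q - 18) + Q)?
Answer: 46911*I*√2795/430 ≈ 5767.6*I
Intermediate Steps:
k(Q) = 4680 - 273*Q (k(Q) = -13*(20*(-18 + Q) + Q) = -13*((-360 + 20*Q) + Q) = -13*(-360 + 21*Q) = 4680 - 273*Q)
c(j, y) = √(1009 + j - 992*y) (c(j, y) = √(j + (1009 - 992*y)) = √(1009 + j - 992*y))
k(2251)/c(-1277, V(11, (-3)²)) = (4680 - 273*2251)/(√(1009 - 1277 - 992*11)) = (4680 - 614523)/(√(1009 - 1277 - 10912)) = -609843*(-I*√2795/5590) = -(-46911)*I*√2795/430 = 46911*I*√2795/430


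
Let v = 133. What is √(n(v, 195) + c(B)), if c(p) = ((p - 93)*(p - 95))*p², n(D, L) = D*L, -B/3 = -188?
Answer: √70267114239 ≈ 2.6508e+5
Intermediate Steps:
B = 564 (B = -3*(-188) = 564)
c(p) = p²*(-95 + p)*(-93 + p) (c(p) = ((-93 + p)*(-95 + p))*p² = ((-95 + p)*(-93 + p))*p² = p²*(-95 + p)*(-93 + p))
√(n(v, 195) + c(B)) = √(133*195 + 564²*(8835 + 564² - 188*564)) = √(25935 + 318096*(8835 + 318096 - 106032)) = √(25935 + 318096*220899) = √(25935 + 70267088304) = √70267114239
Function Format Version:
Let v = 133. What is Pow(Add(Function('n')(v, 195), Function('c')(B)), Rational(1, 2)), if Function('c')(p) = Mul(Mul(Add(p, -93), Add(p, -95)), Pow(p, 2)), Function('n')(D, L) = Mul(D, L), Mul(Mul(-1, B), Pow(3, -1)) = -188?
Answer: Pow(70267114239, Rational(1, 2)) ≈ 2.6508e+5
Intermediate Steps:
B = 564 (B = Mul(-3, -188) = 564)
Function('c')(p) = Mul(Pow(p, 2), Add(-95, p), Add(-93, p)) (Function('c')(p) = Mul(Mul(Add(-93, p), Add(-95, p)), Pow(p, 2)) = Mul(Mul(Add(-95, p), Add(-93, p)), Pow(p, 2)) = Mul(Pow(p, 2), Add(-95, p), Add(-93, p)))
Pow(Add(Function('n')(v, 195), Function('c')(B)), Rational(1, 2)) = Pow(Add(Mul(133, 195), Mul(Pow(564, 2), Add(8835, Pow(564, 2), Mul(-188, 564)))), Rational(1, 2)) = Pow(Add(25935, Mul(318096, Add(8835, 318096, -106032))), Rational(1, 2)) = Pow(Add(25935, Mul(318096, 220899)), Rational(1, 2)) = Pow(Add(25935, 70267088304), Rational(1, 2)) = Pow(70267114239, Rational(1, 2))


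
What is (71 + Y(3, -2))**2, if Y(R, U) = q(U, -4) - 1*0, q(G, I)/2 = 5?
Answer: 6561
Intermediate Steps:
q(G, I) = 10 (q(G, I) = 2*5 = 10)
Y(R, U) = 10 (Y(R, U) = 10 - 1*0 = 10 + 0 = 10)
(71 + Y(3, -2))**2 = (71 + 10)**2 = 81**2 = 6561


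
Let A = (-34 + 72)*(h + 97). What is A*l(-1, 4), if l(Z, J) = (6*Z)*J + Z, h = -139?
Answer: 39900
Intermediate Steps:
l(Z, J) = Z + 6*J*Z (l(Z, J) = 6*J*Z + Z = Z + 6*J*Z)
A = -1596 (A = (-34 + 72)*(-139 + 97) = 38*(-42) = -1596)
A*l(-1, 4) = -(-1596)*(1 + 6*4) = -(-1596)*(1 + 24) = -(-1596)*25 = -1596*(-25) = 39900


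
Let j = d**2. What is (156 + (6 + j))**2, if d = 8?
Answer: 51076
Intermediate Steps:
j = 64 (j = 8**2 = 64)
(156 + (6 + j))**2 = (156 + (6 + 64))**2 = (156 + 70)**2 = 226**2 = 51076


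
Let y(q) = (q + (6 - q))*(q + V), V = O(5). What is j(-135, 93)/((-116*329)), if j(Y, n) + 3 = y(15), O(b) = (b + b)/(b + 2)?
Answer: -669/267148 ≈ -0.0025042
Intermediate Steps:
O(b) = 2*b/(2 + b) (O(b) = (2*b)/(2 + b) = 2*b/(2 + b))
V = 10/7 (V = 2*5/(2 + 5) = 2*5/7 = 2*5*(⅐) = 10/7 ≈ 1.4286)
y(q) = 60/7 + 6*q (y(q) = (q + (6 - q))*(q + 10/7) = 6*(10/7 + q) = 60/7 + 6*q)
j(Y, n) = 669/7 (j(Y, n) = -3 + (60/7 + 6*15) = -3 + (60/7 + 90) = -3 + 690/7 = 669/7)
j(-135, 93)/((-116*329)) = 669/(7*((-116*329))) = (669/7)/(-38164) = (669/7)*(-1/38164) = -669/267148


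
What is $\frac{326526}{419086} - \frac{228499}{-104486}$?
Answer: $\frac{64939063775}{21894309898} \approx 2.966$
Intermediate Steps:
$\frac{326526}{419086} - \frac{228499}{-104486} = 326526 \cdot \frac{1}{419086} - - \frac{228499}{104486} = \frac{163263}{209543} + \frac{228499}{104486} = \frac{64939063775}{21894309898}$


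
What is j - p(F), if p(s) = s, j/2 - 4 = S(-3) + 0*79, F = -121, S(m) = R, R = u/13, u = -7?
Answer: 1663/13 ≈ 127.92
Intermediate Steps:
R = -7/13 ≈ -0.53846
S(m) = -7/13
j = 90/13 (j = 8 + 2*(-7/13 + 0*79) = 8 + 2*(-7/13 + 0) = 8 + 2*(-7/13) = 8 - 14/13 = 90/13 ≈ 6.9231)
j - p(F) = 90/13 - 1*(-121) = 90/13 + 121 = 1663/13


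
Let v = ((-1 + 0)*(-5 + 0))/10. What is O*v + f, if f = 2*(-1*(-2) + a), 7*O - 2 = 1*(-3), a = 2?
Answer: 111/14 ≈ 7.9286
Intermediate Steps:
O = -⅐ (O = 2/7 + (1*(-3))/7 = 2/7 + (⅐)*(-3) = 2/7 - 3/7 = -⅐ ≈ -0.14286)
f = 8 (f = 2*(-1*(-2) + 2) = 2*(2 + 2) = 2*4 = 8)
v = ½ (v = -1*(-5)*(⅒) = 5*(⅒) = ½ ≈ 0.50000)
O*v + f = -⅐*½ + 8 = -1/14 + 8 = 111/14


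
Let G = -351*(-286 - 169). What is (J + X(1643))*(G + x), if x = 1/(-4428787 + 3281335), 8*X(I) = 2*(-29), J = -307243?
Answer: -75073043357577553/1529936 ≈ -4.9069e+10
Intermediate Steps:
G = 159705 (G = -351*(-455) = 159705)
X(I) = -29/4 (X(I) = (2*(-29))/8 = (1/8)*(-58) = -29/4)
x = -1/1147452 (x = 1/(-1147452) = -1/1147452 ≈ -8.7150e-7)
(J + X(1643))*(G + x) = (-307243 - 29/4)*(159705 - 1/1147452) = -1229001/4*183253821659/1147452 = -75073043357577553/1529936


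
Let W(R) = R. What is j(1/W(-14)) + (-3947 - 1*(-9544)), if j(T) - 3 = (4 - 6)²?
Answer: 5604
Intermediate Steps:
j(T) = 7 (j(T) = 3 + (4 - 6)² = 3 + (-2)² = 3 + 4 = 7)
j(1/W(-14)) + (-3947 - 1*(-9544)) = 7 + (-3947 - 1*(-9544)) = 7 + (-3947 + 9544) = 7 + 5597 = 5604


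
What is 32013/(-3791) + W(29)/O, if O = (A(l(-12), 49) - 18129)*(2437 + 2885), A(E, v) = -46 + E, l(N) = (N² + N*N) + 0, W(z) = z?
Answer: -3047465287921/360882781674 ≈ -8.4445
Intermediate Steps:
l(N) = 2*N² (l(N) = (N² + N²) + 0 = 2*N² + 0 = 2*N²)
O = -95194614 (O = ((-46 + 2*(-12)²) - 18129)*(2437 + 2885) = ((-46 + 2*144) - 18129)*5322 = ((-46 + 288) - 18129)*5322 = (242 - 18129)*5322 = -17887*5322 = -95194614)
32013/(-3791) + W(29)/O = 32013/(-3791) + 29/(-95194614) = 32013*(-1/3791) + 29*(-1/95194614) = -32013/3791 - 29/95194614 = -3047465287921/360882781674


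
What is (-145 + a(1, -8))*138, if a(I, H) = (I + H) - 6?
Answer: -21804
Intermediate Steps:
a(I, H) = -6 + H + I (a(I, H) = (H + I) - 6 = -6 + H + I)
(-145 + a(1, -8))*138 = (-145 + (-6 - 8 + 1))*138 = (-145 - 13)*138 = -158*138 = -21804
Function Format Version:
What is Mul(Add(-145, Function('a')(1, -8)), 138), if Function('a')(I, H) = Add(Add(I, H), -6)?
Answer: -21804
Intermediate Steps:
Function('a')(I, H) = Add(-6, H, I) (Function('a')(I, H) = Add(Add(H, I), -6) = Add(-6, H, I))
Mul(Add(-145, Function('a')(1, -8)), 138) = Mul(Add(-145, Add(-6, -8, 1)), 138) = Mul(Add(-145, -13), 138) = Mul(-158, 138) = -21804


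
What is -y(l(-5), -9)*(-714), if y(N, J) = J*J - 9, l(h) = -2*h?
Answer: 51408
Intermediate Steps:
y(N, J) = -9 + J² (y(N, J) = J² - 9 = -9 + J²)
-y(l(-5), -9)*(-714) = -(-9 + (-9)²)*(-714) = -(-9 + 81)*(-714) = -72*(-714) = -1*(-51408) = 51408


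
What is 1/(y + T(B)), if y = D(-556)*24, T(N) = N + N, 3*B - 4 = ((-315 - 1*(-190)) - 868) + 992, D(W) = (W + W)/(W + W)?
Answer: 1/26 ≈ 0.038462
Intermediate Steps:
D(W) = 1 (D(W) = (2*W)/((2*W)) = (2*W)*(1/(2*W)) = 1)
B = 1 (B = 4/3 + (((-315 - 1*(-190)) - 868) + 992)/3 = 4/3 + (((-315 + 190) - 868) + 992)/3 = 4/3 + ((-125 - 868) + 992)/3 = 4/3 + (-993 + 992)/3 = 4/3 + (1/3)*(-1) = 4/3 - 1/3 = 1)
T(N) = 2*N
y = 24 (y = 1*24 = 24)
1/(y + T(B)) = 1/(24 + 2*1) = 1/(24 + 2) = 1/26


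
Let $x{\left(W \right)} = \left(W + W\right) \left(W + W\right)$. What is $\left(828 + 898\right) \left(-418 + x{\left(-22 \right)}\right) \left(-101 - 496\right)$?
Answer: $-1564180596$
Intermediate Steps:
$x{\left(W \right)} = 4 W^{2}$ ($x{\left(W \right)} = 2 W 2 W = 4 W^{2}$)
$\left(828 + 898\right) \left(-418 + x{\left(-22 \right)}\right) \left(-101 - 496\right) = \left(828 + 898\right) \left(-418 + 4 \left(-22\right)^{2}\right) \left(-101 - 496\right) = 1726 \left(-418 + 4 \cdot 484\right) \left(-597\right) = 1726 \left(-418 + 1936\right) \left(-597\right) = 1726 \cdot 1518 \left(-597\right) = 1726 \left(-906246\right) = -1564180596$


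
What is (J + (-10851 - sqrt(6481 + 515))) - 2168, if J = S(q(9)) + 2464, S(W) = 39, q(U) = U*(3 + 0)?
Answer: -10516 - 2*sqrt(1749) ≈ -10600.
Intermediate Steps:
q(U) = 3*U (q(U) = U*3 = 3*U)
J = 2503 (J = 39 + 2464 = 2503)
(J + (-10851 - sqrt(6481 + 515))) - 2168 = (2503 + (-10851 - sqrt(6481 + 515))) - 2168 = (2503 + (-10851 - sqrt(6996))) - 2168 = (2503 + (-10851 - 2*sqrt(1749))) - 2168 = (-8348 - 2*sqrt(1749)) - 2168 = -10516 - 2*sqrt(1749)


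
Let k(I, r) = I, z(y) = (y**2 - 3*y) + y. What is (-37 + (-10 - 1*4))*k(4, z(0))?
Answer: -204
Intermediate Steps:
z(y) = y**2 - 2*y
(-37 + (-10 - 1*4))*k(4, z(0)) = (-37 + (-10 - 1*4))*4 = (-37 + (-10 - 4))*4 = (-37 - 14)*4 = -51*4 = -204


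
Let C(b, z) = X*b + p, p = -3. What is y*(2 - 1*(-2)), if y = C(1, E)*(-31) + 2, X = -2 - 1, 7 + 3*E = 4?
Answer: 752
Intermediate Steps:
E = -1 (E = -7/3 + (1/3)*4 = -7/3 + 4/3 = -1)
X = -3
C(b, z) = -3 - 3*b (C(b, z) = -3*b - 3 = -3 - 3*b)
y = 188 (y = (-3 - 3*1)*(-31) + 2 = (-3 - 3)*(-31) + 2 = -6*(-31) + 2 = 186 + 2 = 188)
y*(2 - 1*(-2)) = 188*(2 - 1*(-2)) = 188*(2 + 2) = 188*4 = 752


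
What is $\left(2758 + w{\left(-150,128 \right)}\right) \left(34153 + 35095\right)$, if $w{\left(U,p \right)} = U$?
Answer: $180598784$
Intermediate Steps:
$\left(2758 + w{\left(-150,128 \right)}\right) \left(34153 + 35095\right) = \left(2758 - 150\right) \left(34153 + 35095\right) = 2608 \cdot 69248 = 180598784$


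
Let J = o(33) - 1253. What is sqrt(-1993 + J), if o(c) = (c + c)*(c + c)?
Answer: sqrt(1110) ≈ 33.317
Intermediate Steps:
o(c) = 4*c**2 (o(c) = (2*c)*(2*c) = 4*c**2)
J = 3103 (J = 4*33**2 - 1253 = 4*1089 - 1253 = 4356 - 1253 = 3103)
sqrt(-1993 + J) = sqrt(-1993 + 3103) = sqrt(1110)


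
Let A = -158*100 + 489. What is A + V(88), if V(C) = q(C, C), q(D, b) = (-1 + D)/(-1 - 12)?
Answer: -199130/13 ≈ -15318.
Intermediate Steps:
q(D, b) = 1/13 - D/13 (q(D, b) = (-1 + D)/(-13) = (-1 + D)*(-1/13) = 1/13 - D/13)
V(C) = 1/13 - C/13
A = -15311 (A = -15800 + 489 = -15311)
A + V(88) = -15311 + (1/13 - 1/13*88) = -15311 + (1/13 - 88/13) = -15311 - 87/13 = -199130/13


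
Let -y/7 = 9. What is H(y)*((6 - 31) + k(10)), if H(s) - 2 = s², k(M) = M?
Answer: -59565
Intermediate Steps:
y = -63 (y = -7*9 = -63)
H(s) = 2 + s²
H(y)*((6 - 31) + k(10)) = (2 + (-63)²)*((6 - 31) + 10) = (2 + 3969)*(-25 + 10) = 3971*(-15) = -59565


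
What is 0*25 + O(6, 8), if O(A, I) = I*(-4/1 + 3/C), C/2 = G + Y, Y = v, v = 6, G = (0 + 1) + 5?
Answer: -31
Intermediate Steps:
G = 6 (G = 1 + 5 = 6)
Y = 6
C = 24 (C = 2*(6 + 6) = 2*12 = 24)
O(A, I) = -31*I/8 (O(A, I) = I*(-4/1 + 3/24) = I*(-4*1 + 3*(1/24)) = I*(-4 + ⅛) = I*(-31/8) = -31*I/8)
0*25 + O(6, 8) = 0*25 - 31/8*8 = 0 - 31 = -31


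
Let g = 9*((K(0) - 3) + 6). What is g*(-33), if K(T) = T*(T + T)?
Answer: -891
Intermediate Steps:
K(T) = 2*T**2 (K(T) = T*(2*T) = 2*T**2)
g = 27 (g = 9*((2*0**2 - 3) + 6) = 9*((2*0 - 3) + 6) = 9*((0 - 3) + 6) = 9*(-3 + 6) = 9*3 = 27)
g*(-33) = 27*(-33) = -891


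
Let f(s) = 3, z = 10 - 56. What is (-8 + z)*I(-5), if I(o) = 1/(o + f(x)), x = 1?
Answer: 27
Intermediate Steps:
z = -46
I(o) = 1/(3 + o) (I(o) = 1/(o + 3) = 1/(3 + o))
(-8 + z)*I(-5) = (-8 - 46)/(3 - 5) = -54/(-2) = -54*(-½) = 27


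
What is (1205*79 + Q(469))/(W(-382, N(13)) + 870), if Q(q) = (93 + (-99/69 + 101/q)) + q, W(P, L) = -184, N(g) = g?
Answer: 1032917605/7399882 ≈ 139.59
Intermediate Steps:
Q(q) = 2106/23 + q + 101/q (Q(q) = (93 + (-99*1/69 + 101/q)) + q = (93 + (-33/23 + 101/q)) + q = (2106/23 + 101/q) + q = 2106/23 + q + 101/q)
(1205*79 + Q(469))/(W(-382, N(13)) + 870) = (1205*79 + (2106/23 + 469 + 101/469))/(-184 + 870) = (95195 + (2106/23 + 469 + 101*(1/469)))/686 = (95195 + (2106/23 + 469 + 101/469))*(1/686) = (95195 + 6049140/10787)*(1/686) = (1032917605/10787)*(1/686) = 1032917605/7399882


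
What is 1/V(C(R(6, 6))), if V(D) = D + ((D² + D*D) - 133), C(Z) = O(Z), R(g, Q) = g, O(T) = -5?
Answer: -1/88 ≈ -0.011364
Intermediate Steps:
C(Z) = -5
V(D) = -133 + D + 2*D² (V(D) = D + ((D² + D²) - 133) = D + (2*D² - 133) = D + (-133 + 2*D²) = -133 + D + 2*D²)
1/V(C(R(6, 6))) = 1/(-133 - 5 + 2*(-5)²) = 1/(-133 - 5 + 2*25) = 1/(-133 - 5 + 50) = 1/(-88) = -1/88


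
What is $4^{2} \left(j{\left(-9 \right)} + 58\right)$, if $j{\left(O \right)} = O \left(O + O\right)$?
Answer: $3520$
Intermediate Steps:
$j{\left(O \right)} = 2 O^{2}$ ($j{\left(O \right)} = O 2 O = 2 O^{2}$)
$4^{2} \left(j{\left(-9 \right)} + 58\right) = 4^{2} \left(2 \left(-9\right)^{2} + 58\right) = 16 \left(2 \cdot 81 + 58\right) = 16 \left(162 + 58\right) = 16 \cdot 220 = 3520$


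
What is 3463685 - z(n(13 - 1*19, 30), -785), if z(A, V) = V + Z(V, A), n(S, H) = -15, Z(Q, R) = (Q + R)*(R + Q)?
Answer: 2824470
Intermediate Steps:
Z(Q, R) = (Q + R)² (Z(Q, R) = (Q + R)*(Q + R) = (Q + R)²)
z(A, V) = V + (A + V)² (z(A, V) = V + (V + A)² = V + (A + V)²)
3463685 - z(n(13 - 1*19, 30), -785) = 3463685 - (-785 + (-15 - 785)²) = 3463685 - (-785 + (-800)²) = 3463685 - (-785 + 640000) = 3463685 - 1*639215 = 3463685 - 639215 = 2824470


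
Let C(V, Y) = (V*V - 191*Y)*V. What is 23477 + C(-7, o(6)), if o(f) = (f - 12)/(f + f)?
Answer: 44931/2 ≈ 22466.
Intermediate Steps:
o(f) = (-12 + f)/(2*f) (o(f) = (-12 + f)/((2*f)) = (-12 + f)*(1/(2*f)) = (-12 + f)/(2*f))
C(V, Y) = V*(V**2 - 191*Y) (C(V, Y) = (V**2 - 191*Y)*V = V*(V**2 - 191*Y))
23477 + C(-7, o(6)) = 23477 - 7*((-7)**2 - 191*(-12 + 6)/(2*6)) = 23477 - 7*(49 - 191*(-6)/(2*6)) = 23477 - 7*(49 - 191*(-1/2)) = 23477 - 7*(49 + 191/2) = 23477 - 7*289/2 = 23477 - 2023/2 = 44931/2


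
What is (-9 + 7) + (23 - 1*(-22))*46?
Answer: 2068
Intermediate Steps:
(-9 + 7) + (23 - 1*(-22))*46 = -2 + (23 + 22)*46 = -2 + 45*46 = -2 + 2070 = 2068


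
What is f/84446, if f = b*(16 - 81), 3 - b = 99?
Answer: 3120/42223 ≈ 0.073893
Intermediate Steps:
b = -96 (b = 3 - 1*99 = 3 - 99 = -96)
f = 6240 (f = -96*(16 - 81) = -96*(-65) = 6240)
f/84446 = 6240/84446 = 6240*(1/84446) = 3120/42223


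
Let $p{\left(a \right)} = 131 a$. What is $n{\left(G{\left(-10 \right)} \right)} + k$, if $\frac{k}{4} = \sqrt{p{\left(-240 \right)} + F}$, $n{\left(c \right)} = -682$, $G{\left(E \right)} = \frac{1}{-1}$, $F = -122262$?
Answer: $-682 + 12 i \sqrt{17078} \approx -682.0 + 1568.2 i$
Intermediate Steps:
$G{\left(E \right)} = -1$
$k = 12 i \sqrt{17078}$ ($k = 4 \sqrt{131 \left(-240\right) - 122262} = 4 \sqrt{-31440 - 122262} = 4 \sqrt{-153702} = 4 \cdot 3 i \sqrt{17078} = 12 i \sqrt{17078} \approx 1568.2 i$)
$n{\left(G{\left(-10 \right)} \right)} + k = -682 + 12 i \sqrt{17078}$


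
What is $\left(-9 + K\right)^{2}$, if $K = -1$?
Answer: $100$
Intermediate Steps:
$\left(-9 + K\right)^{2} = \left(-9 - 1\right)^{2} = \left(-10\right)^{2} = 100$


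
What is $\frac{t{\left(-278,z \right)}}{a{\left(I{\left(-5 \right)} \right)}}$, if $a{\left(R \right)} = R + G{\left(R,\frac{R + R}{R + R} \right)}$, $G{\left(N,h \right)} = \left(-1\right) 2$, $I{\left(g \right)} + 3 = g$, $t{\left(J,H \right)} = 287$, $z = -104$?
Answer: $- \frac{287}{10} \approx -28.7$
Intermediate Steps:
$I{\left(g \right)} = -3 + g$
$G{\left(N,h \right)} = -2$
$a{\left(R \right)} = -2 + R$ ($a{\left(R \right)} = R - 2 = -2 + R$)
$\frac{t{\left(-278,z \right)}}{a{\left(I{\left(-5 \right)} \right)}} = \frac{287}{-2 - 8} = \frac{287}{-10} = 287 \left(- \frac{1}{10}\right) = - \frac{287}{10}$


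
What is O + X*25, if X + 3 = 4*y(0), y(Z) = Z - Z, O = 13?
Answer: -62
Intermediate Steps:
y(Z) = 0
X = -3 (X = -3 + 4*0 = -3 + 0 = -3)
O + X*25 = 13 - 3*25 = 13 - 75 = -62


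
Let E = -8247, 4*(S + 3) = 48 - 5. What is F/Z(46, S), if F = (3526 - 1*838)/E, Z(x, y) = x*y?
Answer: -1792/1960037 ≈ -0.00091427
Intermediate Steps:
S = 31/4 (S = -3 + (48 - 5)/4 = -3 + (¼)*43 = -3 + 43/4 = 31/4 ≈ 7.7500)
F = -896/2749 (F = (3526 - 1*838)/(-8247) = (3526 - 838)*(-1/8247) = 2688*(-1/8247) = -896/2749 ≈ -0.32594)
F/Z(46, S) = -896/(2749*(46*(31/4))) = -896/(2749*713/2) = -896/2749*2/713 = -1792/1960037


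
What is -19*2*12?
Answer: -456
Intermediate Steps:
-19*2*12 = -38*12 = -456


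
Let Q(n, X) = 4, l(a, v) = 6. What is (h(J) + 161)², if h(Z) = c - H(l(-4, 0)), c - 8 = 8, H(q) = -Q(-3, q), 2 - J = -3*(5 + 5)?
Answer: 32761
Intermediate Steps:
J = 32 (J = 2 - (-3)*(5 + 5) = 2 - (-3)*10 = 2 - 1*(-30) = 2 + 30 = 32)
H(q) = -4 (H(q) = -1*4 = -4)
c = 16 (c = 8 + 8 = 16)
h(Z) = 20 (h(Z) = 16 - 1*(-4) = 16 + 4 = 20)
(h(J) + 161)² = (20 + 161)² = 181² = 32761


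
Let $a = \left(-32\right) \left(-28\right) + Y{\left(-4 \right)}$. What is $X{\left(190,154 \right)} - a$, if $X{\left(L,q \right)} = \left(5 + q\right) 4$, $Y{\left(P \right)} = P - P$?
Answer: $-260$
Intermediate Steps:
$Y{\left(P \right)} = 0$
$X{\left(L,q \right)} = 20 + 4 q$
$a = 896$ ($a = \left(-32\right) \left(-28\right) + 0 = 896 + 0 = 896$)
$X{\left(190,154 \right)} - a = \left(20 + 4 \cdot 154\right) - 896 = \left(20 + 616\right) - 896 = 636 - 896 = -260$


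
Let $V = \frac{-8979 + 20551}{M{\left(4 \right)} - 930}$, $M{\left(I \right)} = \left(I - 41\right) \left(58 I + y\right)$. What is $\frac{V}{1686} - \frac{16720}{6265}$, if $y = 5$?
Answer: $- \frac{27348653266}{10244850021} \approx -2.6695$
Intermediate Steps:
$M{\left(I \right)} = \left(-41 + I\right) \left(5 + 58 I\right)$ ($M{\left(I \right)} = \left(I - 41\right) \left(58 I + 5\right) = \left(-41 + I\right) \left(5 + 58 I\right)$)
$V = - \frac{11572}{9699}$ ($V = \frac{-8979 + 20551}{\left(-205 - 9492 + 58 \cdot 4^{2}\right) - 930} = \frac{11572}{\left(-205 - 9492 + 58 \cdot 16\right) - 930} = \frac{11572}{\left(-205 - 9492 + 928\right) - 930} = \frac{11572}{-8769 - 930} = \frac{11572}{-9699} = 11572 \left(- \frac{1}{9699}\right) = - \frac{11572}{9699} \approx -1.1931$)
$\frac{V}{1686} - \frac{16720}{6265} = - \frac{11572}{9699 \cdot 1686} - \frac{16720}{6265} = \left(- \frac{11572}{9699}\right) \frac{1}{1686} - \frac{3344}{1253} = - \frac{5786}{8176257} - \frac{3344}{1253} = - \frac{27348653266}{10244850021}$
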